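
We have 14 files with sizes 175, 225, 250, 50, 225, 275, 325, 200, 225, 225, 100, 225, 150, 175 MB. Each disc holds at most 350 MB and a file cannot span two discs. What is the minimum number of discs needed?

10

Total = 325 + 275 + 250 + 225 + 225 + 225 + 225 + 225 + 200 + 175 + 175 + 150 + 100 + 50 = 2825 MB.
Lower bound: ⌈2825/350⌉ = 9 discs.
A packing using 10 discs:
  disc 1: 325 = 325
  disc 2: 275 + 50 = 325
  disc 3: 250 + 100 = 350
  disc 4: 225 = 225
  disc 5: 225 = 225
  disc 6: 225 = 225
  disc 7: 225 = 225
  disc 8: 225 = 225
  disc 9: 200 + 150 = 350
  disc 10: 175 + 175 = 350
No arrangement into 9 discs stays within capacity, so 10 is optimal.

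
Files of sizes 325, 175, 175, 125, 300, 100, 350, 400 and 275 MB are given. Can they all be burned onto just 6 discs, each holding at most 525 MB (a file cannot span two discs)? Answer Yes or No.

A valid assignment using 5 discs:
  disc 1: 400 + 125 = 525
  disc 2: 350 + 175 = 525
  disc 3: 325 + 175 = 500
  disc 4: 300 + 100 = 400
  disc 5: 275 = 275
That uses only 5 ≤ 6, so 6 discs are enough.

Yes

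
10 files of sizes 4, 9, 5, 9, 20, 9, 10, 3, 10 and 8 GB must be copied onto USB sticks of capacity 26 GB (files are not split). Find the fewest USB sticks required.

4

Total = 20 + 10 + 10 + 9 + 9 + 9 + 8 + 5 + 4 + 3 = 87 GB.
Lower bound: ⌈87/26⌉ = 4 USB sticks.
A packing using 4 USB sticks:
  USB stick 1: 20 + 5 = 25
  USB stick 2: 10 + 10 + 4 = 24
  USB stick 3: 9 + 9 + 8 = 26
  USB stick 4: 9 + 3 = 12
This matches the lower bound, so 4 is optimal.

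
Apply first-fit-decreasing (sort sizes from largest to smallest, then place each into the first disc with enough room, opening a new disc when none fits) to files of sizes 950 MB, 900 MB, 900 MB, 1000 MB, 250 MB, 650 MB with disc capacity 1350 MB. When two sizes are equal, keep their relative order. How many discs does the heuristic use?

Sorted descending: 1000, 950, 900, 900, 650, 250.
  1000 → disc 1 (new)  [load 1000/1350]
  950 → disc 2 (new)  [load 950/1350]
  900 → disc 3 (new)  [load 900/1350]
  900 → disc 4 (new)  [load 900/1350]
  650 → disc 5 (new)  [load 650/1350]
  250 → disc 1  [load 1250/1350]
5 discs opened.

5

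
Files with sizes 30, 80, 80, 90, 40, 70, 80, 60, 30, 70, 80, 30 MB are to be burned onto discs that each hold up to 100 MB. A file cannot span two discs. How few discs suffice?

Total = 90 + 80 + 80 + 80 + 80 + 70 + 70 + 60 + 40 + 30 + 30 + 30 = 740 MB.
Lower bound: ⌈740/100⌉ = 8 discs.
A packing using 9 discs:
  disc 1: 90 = 90
  disc 2: 80 = 80
  disc 3: 80 = 80
  disc 4: 80 = 80
  disc 5: 80 = 80
  disc 6: 70 + 30 = 100
  disc 7: 70 + 30 = 100
  disc 8: 60 + 40 = 100
  disc 9: 30 = 30
No arrangement into 8 discs stays within capacity, so 9 is optimal.

9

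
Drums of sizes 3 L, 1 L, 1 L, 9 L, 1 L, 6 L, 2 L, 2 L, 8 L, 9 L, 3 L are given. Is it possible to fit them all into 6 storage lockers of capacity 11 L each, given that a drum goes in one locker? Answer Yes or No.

Yes

A valid assignment using 5 storage lockers:
  locker 1: 9 + 2 = 11
  locker 2: 9 + 2 = 11
  locker 3: 8 + 3 = 11
  locker 4: 6 + 3 + 1 + 1 = 11
  locker 5: 1 = 1
That uses only 5 ≤ 6, so 6 storage lockers are enough.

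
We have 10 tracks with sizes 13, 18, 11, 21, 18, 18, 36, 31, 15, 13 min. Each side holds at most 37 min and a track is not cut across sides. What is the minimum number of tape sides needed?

6

Total = 36 + 31 + 21 + 18 + 18 + 18 + 15 + 13 + 13 + 11 = 194 min.
Lower bound: ⌈194/37⌉ = 6 tape sides.
A packing using 6 tape sides:
  side 1: 36 = 36
  side 2: 31 = 31
  side 3: 21 + 15 = 36
  side 4: 18 + 18 = 36
  side 5: 18 + 13 = 31
  side 6: 13 + 11 = 24
This matches the lower bound, so 6 is optimal.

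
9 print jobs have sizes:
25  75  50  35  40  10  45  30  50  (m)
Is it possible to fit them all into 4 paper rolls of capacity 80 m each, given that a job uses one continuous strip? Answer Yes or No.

Total = 360 m; ⌈360/80⌉ = 5.
At least 5 paper rolls are required, but only 4 are allowed.

No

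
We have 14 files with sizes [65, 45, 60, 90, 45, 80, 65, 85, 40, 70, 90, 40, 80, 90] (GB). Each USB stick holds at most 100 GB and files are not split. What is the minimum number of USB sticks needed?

Total = 90 + 90 + 90 + 85 + 80 + 80 + 70 + 65 + 65 + 60 + 45 + 45 + 40 + 40 = 945 GB.
Lower bound: ⌈945/100⌉ = 10 USB sticks.
A packing using 12 USB sticks:
  USB stick 1: 90 = 90
  USB stick 2: 90 = 90
  USB stick 3: 90 = 90
  USB stick 4: 85 = 85
  USB stick 5: 80 = 80
  USB stick 6: 80 = 80
  USB stick 7: 70 = 70
  USB stick 8: 65 = 65
  USB stick 9: 65 = 65
  USB stick 10: 60 + 40 = 100
  USB stick 11: 45 + 45 = 90
  USB stick 12: 40 = 40
No arrangement into 11 USB sticks stays within capacity, so 12 is optimal.

12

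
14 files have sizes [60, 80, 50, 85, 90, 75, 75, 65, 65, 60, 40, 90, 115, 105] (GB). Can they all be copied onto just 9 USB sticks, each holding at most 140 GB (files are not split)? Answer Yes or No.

Yes

A valid assignment using 9 USB sticks:
  USB stick 1: 115 = 115
  USB stick 2: 105 = 105
  USB stick 3: 90 + 50 = 140
  USB stick 4: 90 + 40 = 130
  USB stick 5: 85 = 85
  USB stick 6: 80 + 60 = 140
  USB stick 7: 75 + 65 = 140
  USB stick 8: 75 + 65 = 140
  USB stick 9: 60 = 60
Every load is within 140 GB, so 9 USB sticks suffice.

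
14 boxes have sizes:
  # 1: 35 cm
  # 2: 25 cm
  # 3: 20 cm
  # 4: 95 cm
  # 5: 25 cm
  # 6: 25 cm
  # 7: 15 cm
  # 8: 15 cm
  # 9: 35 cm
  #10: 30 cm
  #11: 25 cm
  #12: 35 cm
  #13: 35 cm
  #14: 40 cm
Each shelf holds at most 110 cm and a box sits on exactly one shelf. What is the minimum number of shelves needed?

5

Total = 95 + 40 + 35 + 35 + 35 + 35 + 30 + 25 + 25 + 25 + 25 + 20 + 15 + 15 = 455 cm.
Lower bound: ⌈455/110⌉ = 5 shelves.
A packing using 5 shelves:
  shelf 1: 95 + 15 = 110
  shelf 2: 40 + 35 + 35 = 110
  shelf 3: 35 + 35 + 30 = 100
  shelf 4: 25 + 25 + 25 + 25 = 100
  shelf 5: 20 + 15 = 35
This matches the lower bound, so 5 is optimal.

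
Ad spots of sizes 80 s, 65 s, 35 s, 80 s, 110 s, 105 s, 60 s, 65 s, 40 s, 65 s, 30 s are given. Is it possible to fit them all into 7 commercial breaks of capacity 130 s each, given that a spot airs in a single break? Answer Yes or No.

A valid assignment using 7 commercial breaks:
  break 1: 110 = 110
  break 2: 105 = 105
  break 3: 80 + 40 = 120
  break 4: 80 + 35 = 115
  break 5: 65 + 65 = 130
  break 6: 65 + 60 = 125
  break 7: 30 = 30
Every load is within 130 s, so 7 commercial breaks suffice.

Yes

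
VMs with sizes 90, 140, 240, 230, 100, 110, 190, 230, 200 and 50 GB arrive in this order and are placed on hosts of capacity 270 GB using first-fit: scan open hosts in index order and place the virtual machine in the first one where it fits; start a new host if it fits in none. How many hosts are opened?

7

  90 → host 1 (new)  [load 90/270]
  140 → host 1  [load 230/270]
  240 → host 2 (new)  [load 240/270]
  230 → host 3 (new)  [load 230/270]
  100 → host 4 (new)  [load 100/270]
  110 → host 4  [load 210/270]
  190 → host 5 (new)  [load 190/270]
  230 → host 6 (new)  [load 230/270]
  200 → host 7 (new)  [load 200/270]
  50 → host 4  [load 260/270]
7 hosts opened.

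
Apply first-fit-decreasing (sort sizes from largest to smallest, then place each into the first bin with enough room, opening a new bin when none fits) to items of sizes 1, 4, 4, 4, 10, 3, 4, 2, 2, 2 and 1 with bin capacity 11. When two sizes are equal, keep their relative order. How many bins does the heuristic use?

Sorted descending: 10, 4, 4, 4, 4, 3, 2, 2, 2, 1, 1.
  10 → bin 1 (new)  [load 10/11]
  4 → bin 2 (new)  [load 4/11]
  4 → bin 2  [load 8/11]
  4 → bin 3 (new)  [load 4/11]
  4 → bin 3  [load 8/11]
  3 → bin 2  [load 11/11]
  2 → bin 3  [load 10/11]
  2 → bin 4 (new)  [load 2/11]
  2 → bin 4  [load 4/11]
  1 → bin 1  [load 11/11]
  1 → bin 3  [load 11/11]
4 bins opened.

4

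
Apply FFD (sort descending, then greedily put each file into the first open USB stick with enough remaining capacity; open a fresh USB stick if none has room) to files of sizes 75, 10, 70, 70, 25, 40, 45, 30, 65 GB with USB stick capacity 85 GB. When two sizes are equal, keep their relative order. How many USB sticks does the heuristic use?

Sorted descending: 75, 70, 70, 65, 45, 40, 30, 25, 10.
  75 → USB stick 1 (new)  [load 75/85]
  70 → USB stick 2 (new)  [load 70/85]
  70 → USB stick 3 (new)  [load 70/85]
  65 → USB stick 4 (new)  [load 65/85]
  45 → USB stick 5 (new)  [load 45/85]
  40 → USB stick 5  [load 85/85]
  30 → USB stick 6 (new)  [load 30/85]
  25 → USB stick 6  [load 55/85]
  10 → USB stick 1  [load 85/85]
6 USB sticks opened.

6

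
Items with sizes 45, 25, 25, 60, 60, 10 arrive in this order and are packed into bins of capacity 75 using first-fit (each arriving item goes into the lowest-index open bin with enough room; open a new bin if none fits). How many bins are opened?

4

  45 → bin 1 (new)  [load 45/75]
  25 → bin 1  [load 70/75]
  25 → bin 2 (new)  [load 25/75]
  60 → bin 3 (new)  [load 60/75]
  60 → bin 4 (new)  [load 60/75]
  10 → bin 2  [load 35/75]
4 bins opened.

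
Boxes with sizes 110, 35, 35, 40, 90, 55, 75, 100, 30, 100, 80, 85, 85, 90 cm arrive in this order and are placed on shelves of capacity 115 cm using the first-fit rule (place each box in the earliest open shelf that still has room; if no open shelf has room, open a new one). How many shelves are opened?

  110 → shelf 1 (new)  [load 110/115]
  35 → shelf 2 (new)  [load 35/115]
  35 → shelf 2  [load 70/115]
  40 → shelf 2  [load 110/115]
  90 → shelf 3 (new)  [load 90/115]
  55 → shelf 4 (new)  [load 55/115]
  75 → shelf 5 (new)  [load 75/115]
  100 → shelf 6 (new)  [load 100/115]
  30 → shelf 4  [load 85/115]
  100 → shelf 7 (new)  [load 100/115]
  80 → shelf 8 (new)  [load 80/115]
  85 → shelf 9 (new)  [load 85/115]
  85 → shelf 10 (new)  [load 85/115]
  90 → shelf 11 (new)  [load 90/115]
11 shelves opened.

11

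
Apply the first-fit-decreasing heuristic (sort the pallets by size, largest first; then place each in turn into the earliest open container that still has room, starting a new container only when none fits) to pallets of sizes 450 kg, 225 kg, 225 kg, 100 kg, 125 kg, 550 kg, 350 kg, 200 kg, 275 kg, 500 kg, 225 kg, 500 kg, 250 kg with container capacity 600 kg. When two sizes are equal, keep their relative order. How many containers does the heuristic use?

Sorted descending: 550, 500, 500, 450, 350, 275, 250, 225, 225, 225, 200, 125, 100.
  550 → container 1 (new)  [load 550/600]
  500 → container 2 (new)  [load 500/600]
  500 → container 3 (new)  [load 500/600]
  450 → container 4 (new)  [load 450/600]
  350 → container 5 (new)  [load 350/600]
  275 → container 6 (new)  [load 275/600]
  250 → container 5  [load 600/600]
  225 → container 6  [load 500/600]
  225 → container 7 (new)  [load 225/600]
  225 → container 7  [load 450/600]
  200 → container 8 (new)  [load 200/600]
  125 → container 4  [load 575/600]
  100 → container 2  [load 600/600]
8 containers opened.

8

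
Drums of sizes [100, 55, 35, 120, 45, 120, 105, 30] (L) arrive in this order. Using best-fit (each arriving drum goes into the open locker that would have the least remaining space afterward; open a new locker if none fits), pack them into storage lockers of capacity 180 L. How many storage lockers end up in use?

  100 → locker 1 (new)  [load 100/180]
  55 → locker 1  [load 155/180]
  35 → locker 2 (new)  [load 35/180]
  120 → locker 2  [load 155/180]
  45 → locker 3 (new)  [load 45/180]
  120 → locker 3  [load 165/180]
  105 → locker 4 (new)  [load 105/180]
  30 → locker 4  [load 135/180]
4 storage lockers opened.

4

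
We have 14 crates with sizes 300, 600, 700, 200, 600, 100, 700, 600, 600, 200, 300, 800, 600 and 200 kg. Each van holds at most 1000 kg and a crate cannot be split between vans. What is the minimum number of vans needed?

8

Total = 800 + 700 + 700 + 600 + 600 + 600 + 600 + 600 + 300 + 300 + 200 + 200 + 200 + 100 = 6500 kg.
Lower bound: ⌈6500/1000⌉ = 7 vans.
Also, 8 crates each exceed 500 kg, and no two of those can share a van, so at least 8 vans are needed.
A packing using 8 vans:
  van 1: 800 + 200 = 1000
  van 2: 700 + 300 = 1000
  van 3: 700 + 300 = 1000
  van 4: 600 + 200 + 200 = 1000
  van 5: 600 + 100 = 700
  van 6: 600 = 600
  van 7: 600 = 600
  van 8: 600 = 600
This matches the lower bound, so 8 is optimal.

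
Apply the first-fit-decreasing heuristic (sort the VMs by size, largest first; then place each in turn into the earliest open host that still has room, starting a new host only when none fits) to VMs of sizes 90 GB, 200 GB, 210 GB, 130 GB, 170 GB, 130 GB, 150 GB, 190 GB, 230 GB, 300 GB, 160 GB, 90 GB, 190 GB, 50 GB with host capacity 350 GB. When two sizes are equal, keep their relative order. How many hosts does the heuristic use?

7

Sorted descending: 300, 230, 210, 200, 190, 190, 170, 160, 150, 130, 130, 90, 90, 50.
  300 → host 1 (new)  [load 300/350]
  230 → host 2 (new)  [load 230/350]
  210 → host 3 (new)  [load 210/350]
  200 → host 4 (new)  [load 200/350]
  190 → host 5 (new)  [load 190/350]
  190 → host 6 (new)  [load 190/350]
  170 → host 7 (new)  [load 170/350]
  160 → host 5  [load 350/350]
  150 → host 4  [load 350/350]
  130 → host 3  [load 340/350]
  130 → host 6  [load 320/350]
  90 → host 2  [load 320/350]
  90 → host 7  [load 260/350]
  50 → host 1  [load 350/350]
7 hosts opened.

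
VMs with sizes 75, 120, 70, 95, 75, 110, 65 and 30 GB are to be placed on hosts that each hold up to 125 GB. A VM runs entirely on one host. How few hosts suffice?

7

Total = 120 + 110 + 95 + 75 + 75 + 70 + 65 + 30 = 640 GB.
Lower bound: ⌈640/125⌉ = 6 hosts.
Also, 7 VMs each exceed 125/2 GB, and no two of those can share a host, so at least 7 hosts are needed.
A packing using 7 hosts:
  host 1: 120 = 120
  host 2: 110 = 110
  host 3: 95 + 30 = 125
  host 4: 75 = 75
  host 5: 75 = 75
  host 6: 70 = 70
  host 7: 65 = 65
This matches the lower bound, so 7 is optimal.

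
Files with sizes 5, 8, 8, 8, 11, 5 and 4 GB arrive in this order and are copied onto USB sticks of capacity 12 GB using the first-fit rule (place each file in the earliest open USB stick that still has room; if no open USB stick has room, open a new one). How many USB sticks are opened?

  5 → USB stick 1 (new)  [load 5/12]
  8 → USB stick 2 (new)  [load 8/12]
  8 → USB stick 3 (new)  [load 8/12]
  8 → USB stick 4 (new)  [load 8/12]
  11 → USB stick 5 (new)  [load 11/12]
  5 → USB stick 1  [load 10/12]
  4 → USB stick 2  [load 12/12]
5 USB sticks opened.

5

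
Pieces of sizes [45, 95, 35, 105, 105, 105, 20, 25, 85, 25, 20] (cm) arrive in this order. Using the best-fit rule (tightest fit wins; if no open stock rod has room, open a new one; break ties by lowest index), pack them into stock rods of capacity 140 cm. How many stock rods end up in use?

5

  45 → stock rod 1 (new)  [load 45/140]
  95 → stock rod 1  [load 140/140]
  35 → stock rod 2 (new)  [load 35/140]
  105 → stock rod 2  [load 140/140]
  105 → stock rod 3 (new)  [load 105/140]
  105 → stock rod 4 (new)  [load 105/140]
  20 → stock rod 3  [load 125/140]
  25 → stock rod 4  [load 130/140]
  85 → stock rod 5 (new)  [load 85/140]
  25 → stock rod 5  [load 110/140]
  20 → stock rod 5  [load 130/140]
5 stock rods opened.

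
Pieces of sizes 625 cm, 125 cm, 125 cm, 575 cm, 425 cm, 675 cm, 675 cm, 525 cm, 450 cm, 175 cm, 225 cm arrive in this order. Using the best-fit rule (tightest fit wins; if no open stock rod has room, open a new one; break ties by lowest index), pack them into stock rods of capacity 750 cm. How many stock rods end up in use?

  625 → stock rod 1 (new)  [load 625/750]
  125 → stock rod 1  [load 750/750]
  125 → stock rod 2 (new)  [load 125/750]
  575 → stock rod 2  [load 700/750]
  425 → stock rod 3 (new)  [load 425/750]
  675 → stock rod 4 (new)  [load 675/750]
  675 → stock rod 5 (new)  [load 675/750]
  525 → stock rod 6 (new)  [load 525/750]
  450 → stock rod 7 (new)  [load 450/750]
  175 → stock rod 6  [load 700/750]
  225 → stock rod 7  [load 675/750]
7 stock rods opened.

7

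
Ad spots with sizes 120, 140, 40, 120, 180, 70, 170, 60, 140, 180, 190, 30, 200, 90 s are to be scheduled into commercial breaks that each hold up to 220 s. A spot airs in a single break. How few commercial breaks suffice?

9

Total = 200 + 190 + 180 + 180 + 170 + 140 + 140 + 120 + 120 + 90 + 70 + 60 + 40 + 30 = 1730 s.
Lower bound: ⌈1730/220⌉ = 8 commercial breaks.
Also, 9 ad spots each exceed 110 s, and no two of those can share a break, so at least 9 commercial breaks are needed.
A packing using 9 commercial breaks:
  break 1: 200 = 200
  break 2: 190 + 30 = 220
  break 3: 180 + 40 = 220
  break 4: 180 = 180
  break 5: 170 = 170
  break 6: 140 + 70 = 210
  break 7: 140 + 60 = 200
  break 8: 120 + 90 = 210
  break 9: 120 = 120
This matches the lower bound, so 9 is optimal.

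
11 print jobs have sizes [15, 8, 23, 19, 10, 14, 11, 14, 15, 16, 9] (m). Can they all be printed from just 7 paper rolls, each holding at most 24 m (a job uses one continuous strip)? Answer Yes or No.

Total = 154 m; ⌈154/24⌉ = 7.
The bound of 7 does not rule out 7, but exhaustive search shows no assignment into 7 paper rolls of capacity 24 m exists — the minimum is 8.

No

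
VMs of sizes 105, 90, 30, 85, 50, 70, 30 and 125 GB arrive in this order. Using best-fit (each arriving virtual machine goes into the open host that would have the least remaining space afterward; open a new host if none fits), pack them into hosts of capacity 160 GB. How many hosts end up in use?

  105 → host 1 (new)  [load 105/160]
  90 → host 2 (new)  [load 90/160]
  30 → host 1  [load 135/160]
  85 → host 3 (new)  [load 85/160]
  50 → host 2  [load 140/160]
  70 → host 3  [load 155/160]
  30 → host 4 (new)  [load 30/160]
  125 → host 4  [load 155/160]
4 hosts opened.

4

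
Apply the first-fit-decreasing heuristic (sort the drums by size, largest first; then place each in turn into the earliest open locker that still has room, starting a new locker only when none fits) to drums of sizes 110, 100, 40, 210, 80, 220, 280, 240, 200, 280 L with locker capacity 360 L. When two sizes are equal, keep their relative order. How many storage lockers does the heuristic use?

Sorted descending: 280, 280, 240, 220, 210, 200, 110, 100, 80, 40.
  280 → locker 1 (new)  [load 280/360]
  280 → locker 2 (new)  [load 280/360]
  240 → locker 3 (new)  [load 240/360]
  220 → locker 4 (new)  [load 220/360]
  210 → locker 5 (new)  [load 210/360]
  200 → locker 6 (new)  [load 200/360]
  110 → locker 3  [load 350/360]
  100 → locker 4  [load 320/360]
  80 → locker 1  [load 360/360]
  40 → locker 2  [load 320/360]
6 storage lockers opened.

6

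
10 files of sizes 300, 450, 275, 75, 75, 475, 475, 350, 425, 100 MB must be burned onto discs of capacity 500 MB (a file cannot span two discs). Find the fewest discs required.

Total = 475 + 475 + 450 + 425 + 350 + 300 + 275 + 100 + 75 + 75 = 3000 MB.
Lower bound: ⌈3000/500⌉ = 6 discs.
Also, 7 files each exceed 250 MB, and no two of those can share a disc, so at least 7 discs are needed.
A packing using 7 discs:
  disc 1: 475 = 475
  disc 2: 475 = 475
  disc 3: 450 = 450
  disc 4: 425 + 75 = 500
  disc 5: 350 + 100 = 450
  disc 6: 300 + 75 = 375
  disc 7: 275 = 275
This matches the lower bound, so 7 is optimal.

7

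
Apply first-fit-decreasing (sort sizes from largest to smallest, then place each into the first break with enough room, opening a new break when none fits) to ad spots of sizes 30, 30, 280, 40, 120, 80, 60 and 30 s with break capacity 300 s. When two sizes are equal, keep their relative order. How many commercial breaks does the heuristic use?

Sorted descending: 280, 120, 80, 60, 40, 30, 30, 30.
  280 → break 1 (new)  [load 280/300]
  120 → break 2 (new)  [load 120/300]
  80 → break 2  [load 200/300]
  60 → break 2  [load 260/300]
  40 → break 2  [load 300/300]
  30 → break 3 (new)  [load 30/300]
  30 → break 3  [load 60/300]
  30 → break 3  [load 90/300]
3 commercial breaks opened.

3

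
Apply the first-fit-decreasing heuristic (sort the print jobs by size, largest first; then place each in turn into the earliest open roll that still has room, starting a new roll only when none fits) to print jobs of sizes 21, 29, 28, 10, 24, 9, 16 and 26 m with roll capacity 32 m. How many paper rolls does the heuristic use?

6

Sorted descending: 29, 28, 26, 24, 21, 16, 10, 9.
  29 → roll 1 (new)  [load 29/32]
  28 → roll 2 (new)  [load 28/32]
  26 → roll 3 (new)  [load 26/32]
  24 → roll 4 (new)  [load 24/32]
  21 → roll 5 (new)  [load 21/32]
  16 → roll 6 (new)  [load 16/32]
  10 → roll 5  [load 31/32]
  9 → roll 6  [load 25/32]
6 paper rolls opened.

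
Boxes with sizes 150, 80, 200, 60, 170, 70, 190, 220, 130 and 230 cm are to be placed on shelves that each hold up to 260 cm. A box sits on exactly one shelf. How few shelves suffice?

7

Total = 230 + 220 + 200 + 190 + 170 + 150 + 130 + 80 + 70 + 60 = 1500 cm.
Lower bound: ⌈1500/260⌉ = 6 shelves.
A packing using 7 shelves:
  shelf 1: 230 = 230
  shelf 2: 220 = 220
  shelf 3: 200 + 60 = 260
  shelf 4: 190 + 70 = 260
  shelf 5: 170 + 80 = 250
  shelf 6: 150 = 150
  shelf 7: 130 = 130
No arrangement into 6 shelves stays within capacity, so 7 is optimal.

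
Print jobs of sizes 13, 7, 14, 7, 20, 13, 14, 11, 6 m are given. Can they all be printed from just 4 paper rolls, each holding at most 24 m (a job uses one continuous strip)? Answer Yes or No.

Total = 105 m; ⌈105/24⌉ = 5.
At least 5 paper rolls are required, but only 4 are allowed.

No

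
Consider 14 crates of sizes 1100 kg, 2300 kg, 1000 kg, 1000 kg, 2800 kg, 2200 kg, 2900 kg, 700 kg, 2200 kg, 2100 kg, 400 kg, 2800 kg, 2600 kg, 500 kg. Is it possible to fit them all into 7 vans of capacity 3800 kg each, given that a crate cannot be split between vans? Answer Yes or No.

Total = 24600 kg; ⌈24600/3800⌉ = 7.
8 crates each exceed half the capacity and cannot share a van, forcing at least 8 vans.
At least 8 vans are required, but only 7 are allowed.

No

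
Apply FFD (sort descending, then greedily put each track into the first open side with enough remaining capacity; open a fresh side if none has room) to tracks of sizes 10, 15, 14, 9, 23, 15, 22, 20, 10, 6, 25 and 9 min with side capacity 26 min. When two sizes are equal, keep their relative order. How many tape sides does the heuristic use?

Sorted descending: 25, 23, 22, 20, 15, 15, 14, 10, 10, 9, 9, 6.
  25 → side 1 (new)  [load 25/26]
  23 → side 2 (new)  [load 23/26]
  22 → side 3 (new)  [load 22/26]
  20 → side 4 (new)  [load 20/26]
  15 → side 5 (new)  [load 15/26]
  15 → side 6 (new)  [load 15/26]
  14 → side 7 (new)  [load 14/26]
  10 → side 5  [load 25/26]
  10 → side 6  [load 25/26]
  9 → side 7  [load 23/26]
  9 → side 8 (new)  [load 9/26]
  6 → side 4  [load 26/26]
8 tape sides opened.

8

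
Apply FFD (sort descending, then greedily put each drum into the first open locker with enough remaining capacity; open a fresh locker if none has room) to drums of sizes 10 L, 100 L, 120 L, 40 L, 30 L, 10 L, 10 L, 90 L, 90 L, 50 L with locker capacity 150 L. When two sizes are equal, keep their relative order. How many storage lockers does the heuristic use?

4

Sorted descending: 120, 100, 90, 90, 50, 40, 30, 10, 10, 10.
  120 → locker 1 (new)  [load 120/150]
  100 → locker 2 (new)  [load 100/150]
  90 → locker 3 (new)  [load 90/150]
  90 → locker 4 (new)  [load 90/150]
  50 → locker 2  [load 150/150]
  40 → locker 3  [load 130/150]
  30 → locker 1  [load 150/150]
  10 → locker 3  [load 140/150]
  10 → locker 3  [load 150/150]
  10 → locker 4  [load 100/150]
4 storage lockers opened.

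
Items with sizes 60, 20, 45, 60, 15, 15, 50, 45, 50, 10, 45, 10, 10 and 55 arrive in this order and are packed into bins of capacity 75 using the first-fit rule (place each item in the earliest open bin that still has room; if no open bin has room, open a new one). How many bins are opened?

8

  60 → bin 1 (new)  [load 60/75]
  20 → bin 2 (new)  [load 20/75]
  45 → bin 2  [load 65/75]
  60 → bin 3 (new)  [load 60/75]
  15 → bin 1  [load 75/75]
  15 → bin 3  [load 75/75]
  50 → bin 4 (new)  [load 50/75]
  45 → bin 5 (new)  [load 45/75]
  50 → bin 6 (new)  [load 50/75]
  10 → bin 2  [load 75/75]
  45 → bin 7 (new)  [load 45/75]
  10 → bin 4  [load 60/75]
  10 → bin 4  [load 70/75]
  55 → bin 8 (new)  [load 55/75]
8 bins opened.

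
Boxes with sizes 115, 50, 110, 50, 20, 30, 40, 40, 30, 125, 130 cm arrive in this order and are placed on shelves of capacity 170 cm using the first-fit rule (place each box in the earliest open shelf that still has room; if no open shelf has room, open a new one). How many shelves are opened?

  115 → shelf 1 (new)  [load 115/170]
  50 → shelf 1  [load 165/170]
  110 → shelf 2 (new)  [load 110/170]
  50 → shelf 2  [load 160/170]
  20 → shelf 3 (new)  [load 20/170]
  30 → shelf 3  [load 50/170]
  40 → shelf 3  [load 90/170]
  40 → shelf 3  [load 130/170]
  30 → shelf 3  [load 160/170]
  125 → shelf 4 (new)  [load 125/170]
  130 → shelf 5 (new)  [load 130/170]
5 shelves opened.

5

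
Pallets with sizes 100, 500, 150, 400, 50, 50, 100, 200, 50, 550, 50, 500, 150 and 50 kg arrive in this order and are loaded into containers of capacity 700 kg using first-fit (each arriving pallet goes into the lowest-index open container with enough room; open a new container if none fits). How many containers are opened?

  100 → container 1 (new)  [load 100/700]
  500 → container 1  [load 600/700]
  150 → container 2 (new)  [load 150/700]
  400 → container 2  [load 550/700]
  50 → container 1  [load 650/700]
  50 → container 1  [load 700/700]
  100 → container 2  [load 650/700]
  200 → container 3 (new)  [load 200/700]
  50 → container 2  [load 700/700]
  550 → container 4 (new)  [load 550/700]
  50 → container 3  [load 250/700]
  500 → container 5 (new)  [load 500/700]
  150 → container 3  [load 400/700]
  50 → container 3  [load 450/700]
5 containers opened.

5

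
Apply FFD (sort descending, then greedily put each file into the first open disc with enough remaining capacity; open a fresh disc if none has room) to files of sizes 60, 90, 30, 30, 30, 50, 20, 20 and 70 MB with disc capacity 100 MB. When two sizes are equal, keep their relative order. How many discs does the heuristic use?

Sorted descending: 90, 70, 60, 50, 30, 30, 30, 20, 20.
  90 → disc 1 (new)  [load 90/100]
  70 → disc 2 (new)  [load 70/100]
  60 → disc 3 (new)  [load 60/100]
  50 → disc 4 (new)  [load 50/100]
  30 → disc 2  [load 100/100]
  30 → disc 3  [load 90/100]
  30 → disc 4  [load 80/100]
  20 → disc 4  [load 100/100]
  20 → disc 5 (new)  [load 20/100]
5 discs opened.

5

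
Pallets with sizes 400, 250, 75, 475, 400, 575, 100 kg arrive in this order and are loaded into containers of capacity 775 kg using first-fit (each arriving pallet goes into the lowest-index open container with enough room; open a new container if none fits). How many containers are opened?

4

  400 → container 1 (new)  [load 400/775]
  250 → container 1  [load 650/775]
  75 → container 1  [load 725/775]
  475 → container 2 (new)  [load 475/775]
  400 → container 3 (new)  [load 400/775]
  575 → container 4 (new)  [load 575/775]
  100 → container 2  [load 575/775]
4 containers opened.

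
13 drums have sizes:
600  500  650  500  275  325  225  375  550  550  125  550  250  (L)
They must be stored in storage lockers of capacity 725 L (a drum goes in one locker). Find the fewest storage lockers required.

Total = 650 + 600 + 550 + 550 + 550 + 500 + 500 + 375 + 325 + 275 + 250 + 225 + 125 = 5475 L.
Lower bound: ⌈5475/725⌉ = 8 storage lockers.
A packing using 9 storage lockers:
  locker 1: 650 = 650
  locker 2: 600 + 125 = 725
  locker 3: 550 = 550
  locker 4: 550 = 550
  locker 5: 550 = 550
  locker 6: 500 + 225 = 725
  locker 7: 500 = 500
  locker 8: 375 + 325 = 700
  locker 9: 275 + 250 = 525
No arrangement into 8 storage lockers stays within capacity, so 9 is optimal.

9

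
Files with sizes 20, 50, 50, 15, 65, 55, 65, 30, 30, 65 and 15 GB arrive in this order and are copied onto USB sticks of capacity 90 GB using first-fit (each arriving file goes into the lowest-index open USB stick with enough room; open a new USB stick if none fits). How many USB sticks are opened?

6

  20 → USB stick 1 (new)  [load 20/90]
  50 → USB stick 1  [load 70/90]
  50 → USB stick 2 (new)  [load 50/90]
  15 → USB stick 1  [load 85/90]
  65 → USB stick 3 (new)  [load 65/90]
  55 → USB stick 4 (new)  [load 55/90]
  65 → USB stick 5 (new)  [load 65/90]
  30 → USB stick 2  [load 80/90]
  30 → USB stick 4  [load 85/90]
  65 → USB stick 6 (new)  [load 65/90]
  15 → USB stick 3  [load 80/90]
6 USB sticks opened.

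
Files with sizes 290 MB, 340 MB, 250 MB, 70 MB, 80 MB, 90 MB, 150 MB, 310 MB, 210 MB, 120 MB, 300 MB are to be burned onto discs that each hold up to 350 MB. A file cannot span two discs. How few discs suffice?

7

Total = 340 + 310 + 300 + 290 + 250 + 210 + 150 + 120 + 90 + 80 + 70 = 2210 MB.
Lower bound: ⌈2210/350⌉ = 7 discs.
A packing using 7 discs:
  disc 1: 340 = 340
  disc 2: 310 = 310
  disc 3: 300 = 300
  disc 4: 290 = 290
  disc 5: 250 + 90 = 340
  disc 6: 210 + 120 = 330
  disc 7: 150 + 80 + 70 = 300
This matches the lower bound, so 7 is optimal.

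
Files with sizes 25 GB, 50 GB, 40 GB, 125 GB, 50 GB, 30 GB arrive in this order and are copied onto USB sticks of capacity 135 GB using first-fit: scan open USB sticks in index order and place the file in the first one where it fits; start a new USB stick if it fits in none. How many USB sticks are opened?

  25 → USB stick 1 (new)  [load 25/135]
  50 → USB stick 1  [load 75/135]
  40 → USB stick 1  [load 115/135]
  125 → USB stick 2 (new)  [load 125/135]
  50 → USB stick 3 (new)  [load 50/135]
  30 → USB stick 3  [load 80/135]
3 USB sticks opened.

3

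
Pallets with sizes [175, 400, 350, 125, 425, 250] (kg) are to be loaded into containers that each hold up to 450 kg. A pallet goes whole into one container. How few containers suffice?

Total = 425 + 400 + 350 + 250 + 175 + 125 = 1725 kg.
Lower bound: ⌈1725/450⌉ = 4 containers.
A packing using 5 containers:
  container 1: 425 = 425
  container 2: 400 = 400
  container 3: 350 = 350
  container 4: 250 + 175 = 425
  container 5: 125 = 125
No arrangement into 4 containers stays within capacity, so 5 is optimal.

5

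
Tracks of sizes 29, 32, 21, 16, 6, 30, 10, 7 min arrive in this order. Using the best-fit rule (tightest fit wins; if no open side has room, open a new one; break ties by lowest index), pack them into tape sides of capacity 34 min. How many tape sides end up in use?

  29 → side 1 (new)  [load 29/34]
  32 → side 2 (new)  [load 32/34]
  21 → side 3 (new)  [load 21/34]
  16 → side 4 (new)  [load 16/34]
  6 → side 3  [load 27/34]
  30 → side 5 (new)  [load 30/34]
  10 → side 4  [load 26/34]
  7 → side 3  [load 34/34]
5 tape sides opened.

5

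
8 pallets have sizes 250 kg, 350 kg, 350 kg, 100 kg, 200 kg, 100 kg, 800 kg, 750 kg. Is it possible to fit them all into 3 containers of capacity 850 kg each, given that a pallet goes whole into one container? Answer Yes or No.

Total = 2900 kg; ⌈2900/850⌉ = 4.
At least 4 containers are required, but only 3 are allowed.

No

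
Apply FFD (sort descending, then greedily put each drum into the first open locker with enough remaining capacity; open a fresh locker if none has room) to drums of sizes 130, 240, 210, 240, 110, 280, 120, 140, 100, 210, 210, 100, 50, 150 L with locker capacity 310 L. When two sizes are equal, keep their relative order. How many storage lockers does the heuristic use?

9

Sorted descending: 280, 240, 240, 210, 210, 210, 150, 140, 130, 120, 110, 100, 100, 50.
  280 → locker 1 (new)  [load 280/310]
  240 → locker 2 (new)  [load 240/310]
  240 → locker 3 (new)  [load 240/310]
  210 → locker 4 (new)  [load 210/310]
  210 → locker 5 (new)  [load 210/310]
  210 → locker 6 (new)  [load 210/310]
  150 → locker 7 (new)  [load 150/310]
  140 → locker 7  [load 290/310]
  130 → locker 8 (new)  [load 130/310]
  120 → locker 8  [load 250/310]
  110 → locker 9 (new)  [load 110/310]
  100 → locker 4  [load 310/310]
  100 → locker 5  [load 310/310]
  50 → locker 2  [load 290/310]
9 storage lockers opened.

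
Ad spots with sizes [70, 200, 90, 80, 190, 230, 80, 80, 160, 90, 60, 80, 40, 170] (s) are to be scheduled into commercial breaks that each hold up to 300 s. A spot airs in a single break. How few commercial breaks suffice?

6

Total = 230 + 200 + 190 + 170 + 160 + 90 + 90 + 80 + 80 + 80 + 80 + 70 + 60 + 40 = 1620 s.
Lower bound: ⌈1620/300⌉ = 6 commercial breaks.
A packing using 6 commercial breaks:
  break 1: 230 + 70 = 300
  break 2: 200 + 90 = 290
  break 3: 190 + 90 = 280
  break 4: 170 + 80 + 40 = 290
  break 5: 160 + 80 + 60 = 300
  break 6: 80 + 80 = 160
This matches the lower bound, so 6 is optimal.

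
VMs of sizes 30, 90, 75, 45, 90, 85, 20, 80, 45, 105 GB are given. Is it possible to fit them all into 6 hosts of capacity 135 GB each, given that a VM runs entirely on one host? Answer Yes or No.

Yes

A valid assignment using 6 hosts:
  host 1: 105 + 30 = 135
  host 2: 90 + 45 = 135
  host 3: 90 + 45 = 135
  host 4: 85 + 20 = 105
  host 5: 80 = 80
  host 6: 75 = 75
Every load is within 135 GB, so 6 hosts suffice.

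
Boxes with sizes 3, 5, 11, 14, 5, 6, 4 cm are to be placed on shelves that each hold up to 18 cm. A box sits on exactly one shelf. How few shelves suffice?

Total = 14 + 11 + 6 + 5 + 5 + 4 + 3 = 48 cm.
Lower bound: ⌈48/18⌉ = 3 shelves.
A packing using 3 shelves:
  shelf 1: 14 + 4 = 18
  shelf 2: 11 + 6 = 17
  shelf 3: 5 + 5 + 3 = 13
This matches the lower bound, so 3 is optimal.

3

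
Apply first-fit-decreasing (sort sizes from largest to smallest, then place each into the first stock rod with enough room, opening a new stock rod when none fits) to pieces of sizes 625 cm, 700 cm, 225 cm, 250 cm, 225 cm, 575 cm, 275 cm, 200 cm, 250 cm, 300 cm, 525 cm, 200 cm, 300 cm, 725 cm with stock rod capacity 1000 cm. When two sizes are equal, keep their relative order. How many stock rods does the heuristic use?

Sorted descending: 725, 700, 625, 575, 525, 300, 300, 275, 250, 250, 225, 225, 200, 200.
  725 → stock rod 1 (new)  [load 725/1000]
  700 → stock rod 2 (new)  [load 700/1000]
  625 → stock rod 3 (new)  [load 625/1000]
  575 → stock rod 4 (new)  [load 575/1000]
  525 → stock rod 5 (new)  [load 525/1000]
  300 → stock rod 2  [load 1000/1000]
  300 → stock rod 3  [load 925/1000]
  275 → stock rod 1  [load 1000/1000]
  250 → stock rod 4  [load 825/1000]
  250 → stock rod 5  [load 775/1000]
  225 → stock rod 5  [load 1000/1000]
  225 → stock rod 6 (new)  [load 225/1000]
  200 → stock rod 6  [load 425/1000]
  200 → stock rod 6  [load 625/1000]
6 stock rods opened.

6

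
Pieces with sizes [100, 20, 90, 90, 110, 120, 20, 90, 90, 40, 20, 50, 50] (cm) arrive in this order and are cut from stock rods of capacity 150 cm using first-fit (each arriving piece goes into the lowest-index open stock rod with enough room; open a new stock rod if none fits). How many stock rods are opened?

7

  100 → stock rod 1 (new)  [load 100/150]
  20 → stock rod 1  [load 120/150]
  90 → stock rod 2 (new)  [load 90/150]
  90 → stock rod 3 (new)  [load 90/150]
  110 → stock rod 4 (new)  [load 110/150]
  120 → stock rod 5 (new)  [load 120/150]
  20 → stock rod 1  [load 140/150]
  90 → stock rod 6 (new)  [load 90/150]
  90 → stock rod 7 (new)  [load 90/150]
  40 → stock rod 2  [load 130/150]
  20 → stock rod 2  [load 150/150]
  50 → stock rod 3  [load 140/150]
  50 → stock rod 6  [load 140/150]
7 stock rods opened.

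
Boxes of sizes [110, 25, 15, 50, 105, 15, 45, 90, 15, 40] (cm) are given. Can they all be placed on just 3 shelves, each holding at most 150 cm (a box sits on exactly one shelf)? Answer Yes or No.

Total = 510 cm; ⌈510/150⌉ = 4.
At least 4 shelves are required, but only 3 are allowed.

No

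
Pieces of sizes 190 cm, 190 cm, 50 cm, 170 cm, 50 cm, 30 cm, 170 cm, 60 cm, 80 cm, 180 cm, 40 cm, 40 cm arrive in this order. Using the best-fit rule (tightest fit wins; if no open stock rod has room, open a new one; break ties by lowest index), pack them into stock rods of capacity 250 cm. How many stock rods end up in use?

6

  190 → stock rod 1 (new)  [load 190/250]
  190 → stock rod 2 (new)  [load 190/250]
  50 → stock rod 1  [load 240/250]
  170 → stock rod 3 (new)  [load 170/250]
  50 → stock rod 2  [load 240/250]
  30 → stock rod 3  [load 200/250]
  170 → stock rod 4 (new)  [load 170/250]
  60 → stock rod 4  [load 230/250]
  80 → stock rod 5 (new)  [load 80/250]
  180 → stock rod 6 (new)  [load 180/250]
  40 → stock rod 3  [load 240/250]
  40 → stock rod 6  [load 220/250]
6 stock rods opened.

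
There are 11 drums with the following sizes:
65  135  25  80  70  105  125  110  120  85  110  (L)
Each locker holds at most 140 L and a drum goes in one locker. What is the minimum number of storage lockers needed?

9

Total = 135 + 125 + 120 + 110 + 110 + 105 + 85 + 80 + 70 + 65 + 25 = 1030 L.
Lower bound: ⌈1030/140⌉ = 8 storage lockers.
A packing using 9 storage lockers:
  locker 1: 135 = 135
  locker 2: 125 = 125
  locker 3: 120 = 120
  locker 4: 110 + 25 = 135
  locker 5: 110 = 110
  locker 6: 105 = 105
  locker 7: 85 = 85
  locker 8: 80 = 80
  locker 9: 70 + 65 = 135
No arrangement into 8 storage lockers stays within capacity, so 9 is optimal.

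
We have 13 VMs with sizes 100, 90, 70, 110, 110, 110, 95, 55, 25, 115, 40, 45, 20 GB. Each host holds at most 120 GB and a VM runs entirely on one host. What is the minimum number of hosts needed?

Total = 115 + 110 + 110 + 110 + 100 + 95 + 90 + 70 + 55 + 45 + 40 + 25 + 20 = 985 GB.
Lower bound: ⌈985/120⌉ = 9 hosts.
A packing using 9 hosts:
  host 1: 115 = 115
  host 2: 110 = 110
  host 3: 110 = 110
  host 4: 110 = 110
  host 5: 100 + 20 = 120
  host 6: 95 + 25 = 120
  host 7: 90 = 90
  host 8: 70 + 45 = 115
  host 9: 55 + 40 = 95
This matches the lower bound, so 9 is optimal.

9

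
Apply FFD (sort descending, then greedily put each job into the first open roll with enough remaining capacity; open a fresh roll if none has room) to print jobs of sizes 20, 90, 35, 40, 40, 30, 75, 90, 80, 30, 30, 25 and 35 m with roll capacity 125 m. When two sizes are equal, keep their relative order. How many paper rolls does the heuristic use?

6

Sorted descending: 90, 90, 80, 75, 40, 40, 35, 35, 30, 30, 30, 25, 20.
  90 → roll 1 (new)  [load 90/125]
  90 → roll 2 (new)  [load 90/125]
  80 → roll 3 (new)  [load 80/125]
  75 → roll 4 (new)  [load 75/125]
  40 → roll 3  [load 120/125]
  40 → roll 4  [load 115/125]
  35 → roll 1  [load 125/125]
  35 → roll 2  [load 125/125]
  30 → roll 5 (new)  [load 30/125]
  30 → roll 5  [load 60/125]
  30 → roll 5  [load 90/125]
  25 → roll 5  [load 115/125]
  20 → roll 6 (new)  [load 20/125]
6 paper rolls opened.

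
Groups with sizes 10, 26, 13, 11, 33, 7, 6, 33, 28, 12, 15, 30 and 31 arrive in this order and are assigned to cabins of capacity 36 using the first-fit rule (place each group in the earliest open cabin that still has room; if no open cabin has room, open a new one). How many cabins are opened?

  10 → cabin 1 (new)  [load 10/36]
  26 → cabin 1  [load 36/36]
  13 → cabin 2 (new)  [load 13/36]
  11 → cabin 2  [load 24/36]
  33 → cabin 3 (new)  [load 33/36]
  7 → cabin 2  [load 31/36]
  6 → cabin 4 (new)  [load 6/36]
  33 → cabin 5 (new)  [load 33/36]
  28 → cabin 4  [load 34/36]
  12 → cabin 6 (new)  [load 12/36]
  15 → cabin 6  [load 27/36]
  30 → cabin 7 (new)  [load 30/36]
  31 → cabin 8 (new)  [load 31/36]
8 cabins opened.

8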